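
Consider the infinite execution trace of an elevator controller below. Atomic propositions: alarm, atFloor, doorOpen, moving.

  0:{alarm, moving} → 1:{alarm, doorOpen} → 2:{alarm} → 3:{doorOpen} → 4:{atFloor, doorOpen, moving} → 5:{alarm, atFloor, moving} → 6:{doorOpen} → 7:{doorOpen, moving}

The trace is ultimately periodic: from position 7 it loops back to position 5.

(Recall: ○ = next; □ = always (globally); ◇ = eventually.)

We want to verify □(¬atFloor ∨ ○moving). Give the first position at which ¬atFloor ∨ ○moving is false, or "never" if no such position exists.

5

Check ¬atFloor ∨ ○moving at each position in order: 0 ✓, 1 ✓, 2 ✓, 3 ✓, 4 ✓.
At position 5 the labels are {alarm, atFloor, moving} and the next position 6 has {doorOpen}, so ¬atFloor ∨ ○moving is false there. This is the first violation.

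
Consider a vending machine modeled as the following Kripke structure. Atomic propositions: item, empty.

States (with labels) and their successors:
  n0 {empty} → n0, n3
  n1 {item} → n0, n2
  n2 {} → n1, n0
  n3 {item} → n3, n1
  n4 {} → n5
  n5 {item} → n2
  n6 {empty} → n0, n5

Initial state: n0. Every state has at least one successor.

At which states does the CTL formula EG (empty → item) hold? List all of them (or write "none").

{n1, n2, n3, n4, n5}

States satisfying empty → item: {n1, n2, n3, n4, n5}.
States satisfying EG (empty → item): {n1, n2, n3, n4, n5}.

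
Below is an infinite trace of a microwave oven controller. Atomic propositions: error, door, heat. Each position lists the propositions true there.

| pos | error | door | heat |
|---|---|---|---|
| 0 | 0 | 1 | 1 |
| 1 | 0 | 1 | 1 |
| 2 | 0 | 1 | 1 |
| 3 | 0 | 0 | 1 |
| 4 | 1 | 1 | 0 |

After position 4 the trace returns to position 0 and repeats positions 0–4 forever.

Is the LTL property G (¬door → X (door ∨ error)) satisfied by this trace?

¬door → X (door ∨ error) holds at every position 0..4, and those are all positions ever visited, so G (¬door → X (door ∨ error)) holds.
Positions where ¬door holds: 3.
Check X (door ∨ error) at each: 3→ok.

Satisfied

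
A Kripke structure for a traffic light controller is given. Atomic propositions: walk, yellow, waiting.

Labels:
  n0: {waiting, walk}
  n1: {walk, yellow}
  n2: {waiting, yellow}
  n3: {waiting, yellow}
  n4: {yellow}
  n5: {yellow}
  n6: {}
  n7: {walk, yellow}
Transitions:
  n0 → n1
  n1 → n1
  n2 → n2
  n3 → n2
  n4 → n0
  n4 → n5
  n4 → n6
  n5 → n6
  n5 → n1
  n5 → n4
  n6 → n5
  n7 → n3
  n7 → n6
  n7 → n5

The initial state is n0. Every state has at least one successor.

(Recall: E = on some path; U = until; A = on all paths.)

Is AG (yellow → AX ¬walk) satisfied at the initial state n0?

States satisfying yellow → AX ¬walk: {n0, n2, n3, n6, n7}.
States satisfying AG (yellow → AX ¬walk): {n2, n3}.
n1 is reachable from n0 and violates yellow → AX ¬walk, so AG fails at n0.
n0 ∉ Sat(AG (yellow → AX ¬walk)).

No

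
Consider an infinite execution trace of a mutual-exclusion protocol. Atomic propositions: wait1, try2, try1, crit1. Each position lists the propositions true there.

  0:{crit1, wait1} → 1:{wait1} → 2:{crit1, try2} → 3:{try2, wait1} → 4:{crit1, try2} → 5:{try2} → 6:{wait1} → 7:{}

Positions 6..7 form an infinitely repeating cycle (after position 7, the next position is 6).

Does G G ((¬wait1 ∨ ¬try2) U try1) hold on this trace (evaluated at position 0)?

Violated

G ((¬wait1 ∨ ¬try2) U try1) must hold at every position from 0 onward. It fails at position 0, so G G ((¬wait1 ∨ ¬try2) U try1) is false.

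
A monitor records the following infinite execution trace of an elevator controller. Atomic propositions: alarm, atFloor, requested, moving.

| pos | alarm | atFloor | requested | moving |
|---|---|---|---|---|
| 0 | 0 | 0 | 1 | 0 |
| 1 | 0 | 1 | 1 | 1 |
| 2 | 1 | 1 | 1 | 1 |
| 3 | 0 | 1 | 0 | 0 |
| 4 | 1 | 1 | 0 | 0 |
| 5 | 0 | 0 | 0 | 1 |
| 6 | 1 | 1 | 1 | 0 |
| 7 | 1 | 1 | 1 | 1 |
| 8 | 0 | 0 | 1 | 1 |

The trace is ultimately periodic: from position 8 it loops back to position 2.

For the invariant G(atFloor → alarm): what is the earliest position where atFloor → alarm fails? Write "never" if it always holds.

1

Check atFloor → alarm at each position in order: 0 ✓.
At position 1 the labels are {atFloor, moving, requested}, so atFloor → alarm is false there. This is the first violation.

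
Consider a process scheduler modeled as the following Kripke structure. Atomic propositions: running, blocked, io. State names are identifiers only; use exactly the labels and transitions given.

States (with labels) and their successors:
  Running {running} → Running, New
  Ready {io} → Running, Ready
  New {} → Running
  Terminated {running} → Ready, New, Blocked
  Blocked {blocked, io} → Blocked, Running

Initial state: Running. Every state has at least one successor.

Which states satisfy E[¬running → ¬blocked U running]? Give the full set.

States satisfying ¬running → ¬blocked: {Running, Ready, New, Terminated}.
States satisfying running: {Running, Terminated}.
States satisfying E[¬running → ¬blocked U running]: {Running, Ready, New, Terminated}.

{Running, Ready, New, Terminated}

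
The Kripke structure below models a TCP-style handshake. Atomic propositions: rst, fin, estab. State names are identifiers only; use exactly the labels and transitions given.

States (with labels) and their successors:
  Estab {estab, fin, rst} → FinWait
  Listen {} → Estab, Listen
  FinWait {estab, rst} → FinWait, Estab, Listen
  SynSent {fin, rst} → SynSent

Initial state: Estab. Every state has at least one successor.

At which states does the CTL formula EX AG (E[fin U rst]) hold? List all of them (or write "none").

States satisfying AG (E[fin U rst]): {SynSent}.
States satisfying EX AG (E[fin U rst]): {SynSent}.

{SynSent}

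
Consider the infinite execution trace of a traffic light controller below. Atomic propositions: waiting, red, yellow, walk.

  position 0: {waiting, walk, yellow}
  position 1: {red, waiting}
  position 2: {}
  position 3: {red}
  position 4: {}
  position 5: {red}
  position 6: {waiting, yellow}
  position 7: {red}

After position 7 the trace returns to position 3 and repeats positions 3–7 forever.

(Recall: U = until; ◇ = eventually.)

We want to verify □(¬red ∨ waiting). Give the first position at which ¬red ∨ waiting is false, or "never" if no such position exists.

Check ¬red ∨ waiting at each position in order: 0 ✓, 1 ✓, 2 ✓.
At position 3 the labels are {red}, so ¬red ∨ waiting is false there. This is the first violation.

3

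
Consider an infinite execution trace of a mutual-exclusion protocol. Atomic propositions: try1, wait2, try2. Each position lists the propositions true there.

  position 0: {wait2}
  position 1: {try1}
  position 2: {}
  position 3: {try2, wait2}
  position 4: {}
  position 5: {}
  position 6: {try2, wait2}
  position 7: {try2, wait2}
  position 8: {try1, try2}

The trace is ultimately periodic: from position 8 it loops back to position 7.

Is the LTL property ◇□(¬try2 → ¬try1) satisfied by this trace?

Yes

□(¬try2 → ¬try1) holds at position 2, which is reachable from 0, so ◇□(¬try2 → ¬try1) holds.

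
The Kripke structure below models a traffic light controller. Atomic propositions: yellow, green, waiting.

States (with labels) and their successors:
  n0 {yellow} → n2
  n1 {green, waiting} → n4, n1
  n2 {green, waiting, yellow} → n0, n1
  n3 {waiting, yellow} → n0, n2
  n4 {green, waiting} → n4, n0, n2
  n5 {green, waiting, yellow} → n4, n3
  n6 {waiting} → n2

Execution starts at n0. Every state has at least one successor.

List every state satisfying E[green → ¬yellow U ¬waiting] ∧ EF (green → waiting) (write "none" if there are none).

{n0, n1, n3, n4}

States satisfying green → ¬yellow: {n0, n1, n3, n4, n6}.
States satisfying ¬waiting: {n0}.
States satisfying E[green → ¬yellow U ¬waiting]: {n0, n1, n3, n4}.
States satisfying green → waiting: {n0, n1, n2, n3, n4, n5, n6}.
States satisfying EF (green → waiting): {n0, n1, n2, n3, n4, n5, n6}.
States satisfying E[green → ¬yellow U ¬waiting] ∧ EF (green → waiting): {n0, n1, n3, n4}.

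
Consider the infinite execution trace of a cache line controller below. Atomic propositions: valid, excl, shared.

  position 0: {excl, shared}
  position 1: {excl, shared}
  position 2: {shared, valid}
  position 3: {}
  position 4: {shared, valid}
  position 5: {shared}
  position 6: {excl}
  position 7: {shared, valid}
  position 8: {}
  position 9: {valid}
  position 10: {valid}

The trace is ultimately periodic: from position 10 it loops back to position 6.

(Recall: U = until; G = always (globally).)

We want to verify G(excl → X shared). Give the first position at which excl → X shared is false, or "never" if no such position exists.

excl → X shared holds at every position 0..10, and those are all the positions the trace ever visits, so the invariant G(excl → X shared) is never violated.

never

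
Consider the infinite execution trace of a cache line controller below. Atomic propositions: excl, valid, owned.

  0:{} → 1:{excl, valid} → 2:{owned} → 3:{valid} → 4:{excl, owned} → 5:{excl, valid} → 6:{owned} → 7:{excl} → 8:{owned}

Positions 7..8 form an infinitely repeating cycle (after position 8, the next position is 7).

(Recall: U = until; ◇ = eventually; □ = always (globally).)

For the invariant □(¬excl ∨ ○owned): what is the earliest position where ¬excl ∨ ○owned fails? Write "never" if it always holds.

4

Check ¬excl ∨ ○owned at each position in order: 0 ✓, 1 ✓, 2 ✓, 3 ✓.
At position 4 the labels are {excl, owned} and the next position 5 has {excl, valid}, so ¬excl ∨ ○owned is false there. This is the first violation.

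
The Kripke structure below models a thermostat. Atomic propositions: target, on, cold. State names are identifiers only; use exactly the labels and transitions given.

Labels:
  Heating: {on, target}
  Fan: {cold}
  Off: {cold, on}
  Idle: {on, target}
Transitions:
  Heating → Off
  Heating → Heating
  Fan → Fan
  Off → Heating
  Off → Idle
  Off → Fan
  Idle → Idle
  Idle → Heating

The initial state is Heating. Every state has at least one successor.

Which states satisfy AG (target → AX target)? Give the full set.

{Fan}

States satisfying target → AX target: {Fan, Off, Idle}.
States satisfying AG (target → AX target): {Fan}.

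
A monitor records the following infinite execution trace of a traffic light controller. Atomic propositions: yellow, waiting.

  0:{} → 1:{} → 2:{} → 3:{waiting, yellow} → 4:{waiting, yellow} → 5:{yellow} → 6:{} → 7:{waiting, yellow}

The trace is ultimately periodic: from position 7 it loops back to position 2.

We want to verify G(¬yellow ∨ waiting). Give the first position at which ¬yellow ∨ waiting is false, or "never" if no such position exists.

Check ¬yellow ∨ waiting at each position in order: 0 ✓, 1 ✓, 2 ✓, 3 ✓, 4 ✓.
At position 5 the labels are {yellow}, so ¬yellow ∨ waiting is false there. This is the first violation.

5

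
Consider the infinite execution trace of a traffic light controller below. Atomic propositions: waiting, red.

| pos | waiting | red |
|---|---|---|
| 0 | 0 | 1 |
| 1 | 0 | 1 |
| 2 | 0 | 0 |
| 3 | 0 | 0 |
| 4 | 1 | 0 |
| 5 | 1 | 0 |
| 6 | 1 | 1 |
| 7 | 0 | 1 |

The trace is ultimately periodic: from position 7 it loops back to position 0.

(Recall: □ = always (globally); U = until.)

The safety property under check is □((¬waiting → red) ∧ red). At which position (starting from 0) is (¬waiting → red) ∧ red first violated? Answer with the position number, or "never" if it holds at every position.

Check (¬waiting → red) ∧ red at each position in order: 0 ✓, 1 ✓.
At position 2 the labels are {}, so (¬waiting → red) ∧ red is false there. This is the first violation.

2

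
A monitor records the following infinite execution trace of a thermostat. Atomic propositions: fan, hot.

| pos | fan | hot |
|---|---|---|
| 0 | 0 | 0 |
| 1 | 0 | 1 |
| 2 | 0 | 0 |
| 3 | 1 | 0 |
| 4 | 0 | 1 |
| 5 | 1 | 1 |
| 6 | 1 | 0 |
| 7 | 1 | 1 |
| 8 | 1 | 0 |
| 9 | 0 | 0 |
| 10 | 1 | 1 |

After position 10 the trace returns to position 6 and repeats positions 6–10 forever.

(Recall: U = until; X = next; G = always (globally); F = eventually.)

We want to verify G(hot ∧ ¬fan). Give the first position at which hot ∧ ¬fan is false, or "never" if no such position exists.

At position 0 the labels are {}, so hot ∧ ¬fan is false there. This is the first violation.

0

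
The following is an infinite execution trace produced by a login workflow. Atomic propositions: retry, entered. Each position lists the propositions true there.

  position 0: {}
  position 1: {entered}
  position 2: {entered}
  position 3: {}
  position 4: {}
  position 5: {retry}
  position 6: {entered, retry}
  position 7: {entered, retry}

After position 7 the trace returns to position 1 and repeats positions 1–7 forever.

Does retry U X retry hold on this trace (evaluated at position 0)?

Walking from position 0: at position 0, X retry has not yet held and retry fails, so retry U X retry is false.

Violated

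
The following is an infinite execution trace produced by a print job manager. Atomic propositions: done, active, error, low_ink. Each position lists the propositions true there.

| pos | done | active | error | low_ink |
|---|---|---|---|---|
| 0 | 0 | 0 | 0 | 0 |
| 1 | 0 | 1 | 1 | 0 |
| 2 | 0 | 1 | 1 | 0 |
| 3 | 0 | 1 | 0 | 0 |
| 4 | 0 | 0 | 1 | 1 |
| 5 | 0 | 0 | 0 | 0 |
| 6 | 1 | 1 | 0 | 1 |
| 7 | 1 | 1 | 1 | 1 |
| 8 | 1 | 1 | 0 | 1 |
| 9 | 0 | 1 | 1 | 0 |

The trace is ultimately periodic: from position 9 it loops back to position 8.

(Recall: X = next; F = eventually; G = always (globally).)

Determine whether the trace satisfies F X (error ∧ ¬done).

Yes

X (error ∧ ¬done) holds at position 0, which is reachable from 0, so F X (error ∧ ¬done) holds.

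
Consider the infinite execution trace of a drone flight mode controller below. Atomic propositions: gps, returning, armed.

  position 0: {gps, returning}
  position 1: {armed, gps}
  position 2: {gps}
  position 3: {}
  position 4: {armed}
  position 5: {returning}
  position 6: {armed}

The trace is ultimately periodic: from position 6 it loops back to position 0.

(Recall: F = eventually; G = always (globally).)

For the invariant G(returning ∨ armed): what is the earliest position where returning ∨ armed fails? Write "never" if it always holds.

2

Check returning ∨ armed at each position in order: 0 ✓, 1 ✓.
At position 2 the labels are {gps}, so returning ∨ armed is false there. This is the first violation.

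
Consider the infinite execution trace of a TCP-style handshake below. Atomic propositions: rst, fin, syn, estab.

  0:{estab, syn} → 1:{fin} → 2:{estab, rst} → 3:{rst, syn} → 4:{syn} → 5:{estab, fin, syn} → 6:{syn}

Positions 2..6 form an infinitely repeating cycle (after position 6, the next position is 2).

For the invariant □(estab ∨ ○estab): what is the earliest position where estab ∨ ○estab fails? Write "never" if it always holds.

Check estab ∨ ○estab at each position in order: 0 ✓, 1 ✓, 2 ✓.
At position 3 the labels are {rst, syn} and the next position 4 has {syn}, so estab ∨ ○estab is false there. This is the first violation.

3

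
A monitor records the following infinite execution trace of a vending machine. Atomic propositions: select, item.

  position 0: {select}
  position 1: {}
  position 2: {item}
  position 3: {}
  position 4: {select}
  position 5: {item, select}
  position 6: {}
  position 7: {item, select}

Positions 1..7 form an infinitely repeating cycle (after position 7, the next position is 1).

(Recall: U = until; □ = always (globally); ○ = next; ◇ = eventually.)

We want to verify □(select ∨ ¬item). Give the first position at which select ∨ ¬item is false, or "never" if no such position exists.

Check select ∨ ¬item at each position in order: 0 ✓, 1 ✓.
At position 2 the labels are {item}, so select ∨ ¬item is false there. This is the first violation.

2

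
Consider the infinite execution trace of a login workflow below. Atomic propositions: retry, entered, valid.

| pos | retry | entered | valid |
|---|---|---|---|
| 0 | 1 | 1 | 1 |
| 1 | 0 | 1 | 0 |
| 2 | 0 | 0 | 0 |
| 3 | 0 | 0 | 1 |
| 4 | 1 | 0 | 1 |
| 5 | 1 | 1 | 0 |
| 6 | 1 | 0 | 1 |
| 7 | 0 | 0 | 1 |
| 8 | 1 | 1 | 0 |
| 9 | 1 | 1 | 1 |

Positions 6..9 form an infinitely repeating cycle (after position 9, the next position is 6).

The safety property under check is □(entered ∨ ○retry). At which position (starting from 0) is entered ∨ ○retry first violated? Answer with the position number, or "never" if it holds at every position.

Check entered ∨ ○retry at each position in order: 0 ✓, 1 ✓.
At position 2 the labels are {} and the next position 3 has {valid}, so entered ∨ ○retry is false there. This is the first violation.

2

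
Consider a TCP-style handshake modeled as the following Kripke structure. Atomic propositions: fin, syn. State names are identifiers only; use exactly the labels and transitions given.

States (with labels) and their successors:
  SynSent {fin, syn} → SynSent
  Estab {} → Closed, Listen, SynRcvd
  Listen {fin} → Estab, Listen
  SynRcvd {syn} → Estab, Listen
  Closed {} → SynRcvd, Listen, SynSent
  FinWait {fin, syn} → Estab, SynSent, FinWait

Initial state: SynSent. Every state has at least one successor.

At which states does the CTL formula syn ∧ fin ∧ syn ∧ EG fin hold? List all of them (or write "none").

{SynSent, FinWait}

States satisfying fin ∧ syn: {SynSent, FinWait}.
States satisfying syn ∧ fin ∧ syn: {SynSent, FinWait}.
States satisfying fin: {SynSent, Listen, FinWait}.
States satisfying EG fin: {SynSent, Listen, FinWait}.
States satisfying syn ∧ fin ∧ syn ∧ EG fin: {SynSent, FinWait}.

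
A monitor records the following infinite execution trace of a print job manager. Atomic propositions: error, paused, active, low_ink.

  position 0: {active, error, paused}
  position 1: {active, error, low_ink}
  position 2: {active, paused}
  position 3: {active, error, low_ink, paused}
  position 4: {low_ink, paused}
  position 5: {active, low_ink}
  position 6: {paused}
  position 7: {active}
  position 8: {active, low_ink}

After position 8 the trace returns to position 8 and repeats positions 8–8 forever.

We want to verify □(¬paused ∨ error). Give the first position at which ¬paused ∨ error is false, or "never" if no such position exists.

Check ¬paused ∨ error at each position in order: 0 ✓, 1 ✓.
At position 2 the labels are {active, paused}, so ¬paused ∨ error is false there. This is the first violation.

2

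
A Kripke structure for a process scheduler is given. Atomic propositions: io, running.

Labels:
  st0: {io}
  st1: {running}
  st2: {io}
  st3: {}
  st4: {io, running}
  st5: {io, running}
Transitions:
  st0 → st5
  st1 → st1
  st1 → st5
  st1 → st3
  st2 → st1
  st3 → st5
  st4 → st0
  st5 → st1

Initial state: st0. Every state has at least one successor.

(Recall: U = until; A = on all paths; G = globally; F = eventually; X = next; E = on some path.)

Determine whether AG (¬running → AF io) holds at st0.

States satisfying ¬running → AF io: {st0, st1, st2, st3, st4, st5}.
States satisfying AG (¬running → AF io): {st0, st1, st2, st3, st4, st5}.
Every state reachable from st0 satisfies ¬running → AF io.
st0 ∈ Sat(AG (¬running → AF io)).

Holds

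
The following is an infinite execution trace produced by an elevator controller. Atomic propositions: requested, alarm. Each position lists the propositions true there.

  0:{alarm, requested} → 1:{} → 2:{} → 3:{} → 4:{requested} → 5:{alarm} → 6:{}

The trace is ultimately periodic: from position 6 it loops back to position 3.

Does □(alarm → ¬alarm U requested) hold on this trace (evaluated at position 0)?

Does not hold

alarm → ¬alarm U requested must hold at every position from 0 onward. It fails at position 5, so □(alarm → ¬alarm U requested) is false.
Positions where alarm holds: 0, 5.
Check ¬alarm U requested at each: 0→ok, 5→fails.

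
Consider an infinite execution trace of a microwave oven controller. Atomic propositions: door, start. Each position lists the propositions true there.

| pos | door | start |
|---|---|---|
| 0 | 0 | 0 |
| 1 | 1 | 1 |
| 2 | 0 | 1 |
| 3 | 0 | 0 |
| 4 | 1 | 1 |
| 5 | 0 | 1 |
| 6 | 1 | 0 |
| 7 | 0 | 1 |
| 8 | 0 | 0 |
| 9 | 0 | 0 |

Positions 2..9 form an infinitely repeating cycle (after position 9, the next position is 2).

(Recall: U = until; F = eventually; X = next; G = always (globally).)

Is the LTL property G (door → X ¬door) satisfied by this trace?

Satisfied

door → X ¬door holds at every position 0..9, and those are all positions ever visited, so G (door → X ¬door) holds.
Positions where door holds: 1, 4, 6.
Check X ¬door at each: 1→ok, 4→ok, 6→ok.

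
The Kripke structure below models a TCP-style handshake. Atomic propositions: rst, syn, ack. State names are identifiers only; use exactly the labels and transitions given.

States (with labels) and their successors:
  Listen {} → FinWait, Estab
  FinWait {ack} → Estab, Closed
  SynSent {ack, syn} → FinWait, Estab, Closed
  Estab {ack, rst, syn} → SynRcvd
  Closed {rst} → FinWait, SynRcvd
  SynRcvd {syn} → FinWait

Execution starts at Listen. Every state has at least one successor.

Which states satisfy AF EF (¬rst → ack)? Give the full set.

States satisfying EF (¬rst → ack): {Listen, FinWait, SynSent, Estab, Closed, SynRcvd}.
States satisfying AF EF (¬rst → ack): {Listen, FinWait, SynSent, Estab, Closed, SynRcvd}.

{Listen, FinWait, SynSent, Estab, Closed, SynRcvd}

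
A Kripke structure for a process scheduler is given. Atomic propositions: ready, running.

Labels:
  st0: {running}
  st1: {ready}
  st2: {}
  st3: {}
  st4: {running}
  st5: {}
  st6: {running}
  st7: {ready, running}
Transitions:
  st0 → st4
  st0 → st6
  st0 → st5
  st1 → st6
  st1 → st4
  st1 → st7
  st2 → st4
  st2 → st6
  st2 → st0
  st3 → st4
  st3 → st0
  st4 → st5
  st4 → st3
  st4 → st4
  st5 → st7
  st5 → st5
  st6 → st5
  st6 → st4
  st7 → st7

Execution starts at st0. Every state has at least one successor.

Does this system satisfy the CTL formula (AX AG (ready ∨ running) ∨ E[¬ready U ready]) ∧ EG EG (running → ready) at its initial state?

States satisfying AG (ready ∨ running): {st7}.
States satisfying AX AG (ready ∨ running): {st7}.
States satisfying ¬ready: {st0, st2, st3, st4, st5, st6}.
States satisfying ready: {st1, st7}.
States satisfying E[¬ready U ready]: {st0, st1, st2, st3, st4, st5, st6, st7}.
States satisfying AX AG (ready ∨ running) ∨ E[¬ready U ready]: {st0, st1, st2, st3, st4, st5, st6, st7}.
States satisfying EG (running → ready): {st1, st5, st7}.
States satisfying EG EG (running → ready): {st1, st5, st7}.
States satisfying (AX AG (ready ∨ running) ∨ E[¬ready U ready]) ∧ EG EG (running → ready): {st1, st5, st7}.
st0 ∉ Sat((AX AG (ready ∨ running) ∨ E[¬ready U ready]) ∧ EG EG (running → ready)).

Does not hold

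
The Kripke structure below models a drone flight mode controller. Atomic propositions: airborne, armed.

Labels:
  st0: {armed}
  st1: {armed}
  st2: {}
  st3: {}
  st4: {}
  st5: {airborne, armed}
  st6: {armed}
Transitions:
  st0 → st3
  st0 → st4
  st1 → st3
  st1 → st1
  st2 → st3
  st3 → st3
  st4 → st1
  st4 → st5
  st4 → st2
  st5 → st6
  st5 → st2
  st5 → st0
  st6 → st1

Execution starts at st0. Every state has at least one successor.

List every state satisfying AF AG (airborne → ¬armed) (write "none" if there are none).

{st1, st2, st3, st6}

States satisfying AG (airborne → ¬armed): {st1, st2, st3, st6}.
States satisfying AF AG (airborne → ¬armed): {st1, st2, st3, st6}.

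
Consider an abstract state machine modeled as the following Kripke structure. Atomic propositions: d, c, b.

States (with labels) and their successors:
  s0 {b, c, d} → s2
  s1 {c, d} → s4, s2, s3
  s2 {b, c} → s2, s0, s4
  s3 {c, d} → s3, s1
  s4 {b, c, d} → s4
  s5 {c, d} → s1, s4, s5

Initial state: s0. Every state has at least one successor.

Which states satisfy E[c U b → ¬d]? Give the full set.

States satisfying c: {s0, s1, s2, s3, s4, s5}.
States satisfying b → ¬d: {s1, s2, s3, s5}.
States satisfying E[c U b → ¬d]: {s0, s1, s2, s3, s5}.

{s0, s1, s2, s3, s5}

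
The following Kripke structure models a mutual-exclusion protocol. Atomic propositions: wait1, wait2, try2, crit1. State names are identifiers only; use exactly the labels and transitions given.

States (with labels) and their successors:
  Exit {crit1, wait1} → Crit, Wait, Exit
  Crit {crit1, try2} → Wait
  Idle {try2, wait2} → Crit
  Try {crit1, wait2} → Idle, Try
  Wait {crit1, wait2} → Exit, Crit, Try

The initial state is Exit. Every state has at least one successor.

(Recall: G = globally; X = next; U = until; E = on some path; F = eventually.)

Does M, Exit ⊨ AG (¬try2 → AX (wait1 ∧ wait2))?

States satisfying ¬try2 → AX (wait1 ∧ wait2): {Crit, Idle}.
States satisfying AG (¬try2 → AX (wait1 ∧ wait2)): ∅.
Exit is reachable from Exit and violates ¬try2 → AX (wait1 ∧ wait2), so AG fails at Exit.
Exit ∉ Sat(AG (¬try2 → AX (wait1 ∧ wait2))).

Does not hold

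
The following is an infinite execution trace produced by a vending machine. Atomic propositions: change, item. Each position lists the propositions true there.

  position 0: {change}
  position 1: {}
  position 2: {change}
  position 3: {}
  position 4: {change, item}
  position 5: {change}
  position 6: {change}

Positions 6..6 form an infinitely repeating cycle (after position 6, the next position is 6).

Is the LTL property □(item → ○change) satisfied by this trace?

Yes

item → ○change holds at every position 0..6, and those are all positions ever visited, so □(item → ○change) holds.
Positions where item holds: 4.
Check ○change at each: 4→ok.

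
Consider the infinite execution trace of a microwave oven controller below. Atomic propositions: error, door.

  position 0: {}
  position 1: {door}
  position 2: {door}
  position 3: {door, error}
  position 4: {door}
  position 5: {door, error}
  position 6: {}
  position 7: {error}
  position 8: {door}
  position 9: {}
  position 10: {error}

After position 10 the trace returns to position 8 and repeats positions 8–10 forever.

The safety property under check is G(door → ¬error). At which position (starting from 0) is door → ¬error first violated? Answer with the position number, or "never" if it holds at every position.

Check door → ¬error at each position in order: 0 ✓, 1 ✓, 2 ✓.
At position 3 the labels are {door, error}, so door → ¬error is false there. This is the first violation.

3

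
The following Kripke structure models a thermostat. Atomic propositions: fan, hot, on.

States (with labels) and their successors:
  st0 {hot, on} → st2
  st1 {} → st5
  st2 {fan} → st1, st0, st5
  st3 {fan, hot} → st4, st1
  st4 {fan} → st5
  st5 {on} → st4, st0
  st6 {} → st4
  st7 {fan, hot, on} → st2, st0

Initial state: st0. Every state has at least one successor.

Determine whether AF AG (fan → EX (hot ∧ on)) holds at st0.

States satisfying AG (fan → EX (hot ∧ on)): ∅.
States satisfying AF AG (fan → EX (hot ∧ on)): ∅.
There is a path from st0 along which AG (fan → EX (hot ∧ on)) never holds.
st0 ∉ Sat(AF AG (fan → EX (hot ∧ on))).

Violated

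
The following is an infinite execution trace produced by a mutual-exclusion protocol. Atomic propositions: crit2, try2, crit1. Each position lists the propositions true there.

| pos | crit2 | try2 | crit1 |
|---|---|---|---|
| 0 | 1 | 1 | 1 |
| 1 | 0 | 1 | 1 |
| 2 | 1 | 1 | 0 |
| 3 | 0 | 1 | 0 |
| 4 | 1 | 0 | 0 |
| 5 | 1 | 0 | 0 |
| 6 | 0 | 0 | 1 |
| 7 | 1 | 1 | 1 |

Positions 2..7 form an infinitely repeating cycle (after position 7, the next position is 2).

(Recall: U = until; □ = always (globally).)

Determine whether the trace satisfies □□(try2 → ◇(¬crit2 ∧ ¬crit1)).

□(try2 → ◇(¬crit2 ∧ ¬crit1)) holds at every position 0..7, and those are all positions ever visited, so □□(try2 → ◇(¬crit2 ∧ ¬crit1)) holds.

Satisfied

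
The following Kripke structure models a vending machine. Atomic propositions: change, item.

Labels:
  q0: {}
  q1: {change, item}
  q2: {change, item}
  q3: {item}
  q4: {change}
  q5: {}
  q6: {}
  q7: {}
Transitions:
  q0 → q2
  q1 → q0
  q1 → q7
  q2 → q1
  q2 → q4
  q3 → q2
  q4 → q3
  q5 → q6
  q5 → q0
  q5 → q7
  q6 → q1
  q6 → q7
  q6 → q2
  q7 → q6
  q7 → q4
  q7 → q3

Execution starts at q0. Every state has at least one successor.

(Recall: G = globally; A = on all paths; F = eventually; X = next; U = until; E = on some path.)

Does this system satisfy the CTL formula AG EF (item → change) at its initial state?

States satisfying EF (item → change): {q0, q1, q2, q3, q4, q5, q6, q7}.
States satisfying AG EF (item → change): {q0, q1, q2, q3, q4, q5, q6, q7}.
Every state reachable from q0 satisfies EF (item → change).
q0 ∈ Sat(AG EF (item → change)).

Yes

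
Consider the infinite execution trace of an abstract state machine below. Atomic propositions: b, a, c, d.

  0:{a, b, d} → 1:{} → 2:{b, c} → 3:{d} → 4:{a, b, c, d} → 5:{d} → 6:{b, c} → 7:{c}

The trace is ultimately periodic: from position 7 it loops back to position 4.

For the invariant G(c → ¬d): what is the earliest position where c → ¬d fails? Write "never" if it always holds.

4

Check c → ¬d at each position in order: 0 ✓, 1 ✓, 2 ✓, 3 ✓.
At position 4 the labels are {a, b, c, d}, so c → ¬d is false there. This is the first violation.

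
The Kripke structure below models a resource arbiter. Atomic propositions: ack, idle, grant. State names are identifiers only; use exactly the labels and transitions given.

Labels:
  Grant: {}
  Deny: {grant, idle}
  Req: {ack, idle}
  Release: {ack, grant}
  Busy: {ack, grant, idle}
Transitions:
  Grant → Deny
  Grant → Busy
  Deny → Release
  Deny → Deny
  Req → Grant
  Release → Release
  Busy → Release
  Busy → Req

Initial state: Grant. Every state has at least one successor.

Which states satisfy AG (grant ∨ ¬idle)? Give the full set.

{Deny, Release}

States satisfying grant ∨ ¬idle: {Grant, Deny, Release, Busy}.
States satisfying AG (grant ∨ ¬idle): {Deny, Release}.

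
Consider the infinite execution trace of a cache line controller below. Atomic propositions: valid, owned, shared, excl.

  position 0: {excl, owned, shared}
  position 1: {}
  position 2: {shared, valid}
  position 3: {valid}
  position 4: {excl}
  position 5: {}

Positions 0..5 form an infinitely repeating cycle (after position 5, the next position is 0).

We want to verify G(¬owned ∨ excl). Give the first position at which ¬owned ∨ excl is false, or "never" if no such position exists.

¬owned ∨ excl holds at every position 0..5, and those are all the positions the trace ever visits, so the invariant G(¬owned ∨ excl) is never violated.

never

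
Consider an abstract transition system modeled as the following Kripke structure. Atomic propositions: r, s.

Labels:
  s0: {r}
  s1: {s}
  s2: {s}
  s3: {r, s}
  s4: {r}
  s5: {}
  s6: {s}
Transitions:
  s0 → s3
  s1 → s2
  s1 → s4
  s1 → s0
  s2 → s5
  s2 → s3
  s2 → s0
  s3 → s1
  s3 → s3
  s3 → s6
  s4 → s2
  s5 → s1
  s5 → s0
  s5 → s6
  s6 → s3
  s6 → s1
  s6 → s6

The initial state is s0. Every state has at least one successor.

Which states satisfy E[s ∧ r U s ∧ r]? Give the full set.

{s3}

States satisfying s ∧ r: {s3}.
States satisfying E[s ∧ r U s ∧ r]: {s3}.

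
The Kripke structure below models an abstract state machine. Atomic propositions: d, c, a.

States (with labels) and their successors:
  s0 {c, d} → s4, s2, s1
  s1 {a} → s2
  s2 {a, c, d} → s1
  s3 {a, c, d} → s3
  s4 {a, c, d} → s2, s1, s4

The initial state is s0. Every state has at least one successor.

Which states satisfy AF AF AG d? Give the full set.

States satisfying AF AG d: {s3}.
States satisfying AF AF AG d: {s3}.

{s3}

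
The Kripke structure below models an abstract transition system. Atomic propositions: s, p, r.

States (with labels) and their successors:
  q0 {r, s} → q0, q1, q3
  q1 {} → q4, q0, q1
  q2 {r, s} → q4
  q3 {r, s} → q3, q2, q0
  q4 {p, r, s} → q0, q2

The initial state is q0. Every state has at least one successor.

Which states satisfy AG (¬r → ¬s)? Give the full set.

States satisfying ¬r → ¬s: {q0, q1, q2, q3, q4}.
States satisfying AG (¬r → ¬s): {q0, q1, q2, q3, q4}.

{q0, q1, q2, q3, q4}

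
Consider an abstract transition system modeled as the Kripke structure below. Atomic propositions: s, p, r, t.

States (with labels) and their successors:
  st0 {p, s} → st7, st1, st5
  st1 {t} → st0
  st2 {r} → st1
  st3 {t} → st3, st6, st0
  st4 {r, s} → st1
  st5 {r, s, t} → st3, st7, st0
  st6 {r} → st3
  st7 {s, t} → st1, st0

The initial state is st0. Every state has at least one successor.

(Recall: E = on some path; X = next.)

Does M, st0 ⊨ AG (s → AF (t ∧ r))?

States satisfying s → AF (t ∧ r): {st1, st2, st3, st5, st6}.
States satisfying AG (s → AF (t ∧ r)): ∅.
st0 is reachable from st0 and violates s → AF (t ∧ r), so AG fails at st0.
st0 ∉ Sat(AG (s → AF (t ∧ r))).

Does not hold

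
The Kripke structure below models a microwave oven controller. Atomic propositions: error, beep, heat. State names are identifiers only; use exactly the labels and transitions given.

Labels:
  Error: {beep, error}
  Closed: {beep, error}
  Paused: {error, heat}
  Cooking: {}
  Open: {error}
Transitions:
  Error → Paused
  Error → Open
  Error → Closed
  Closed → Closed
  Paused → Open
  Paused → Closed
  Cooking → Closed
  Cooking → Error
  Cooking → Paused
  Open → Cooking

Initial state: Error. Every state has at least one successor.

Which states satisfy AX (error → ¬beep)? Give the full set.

States satisfying error → ¬beep: {Paused, Cooking, Open}.
States satisfying AX (error → ¬beep): {Open}.

{Open}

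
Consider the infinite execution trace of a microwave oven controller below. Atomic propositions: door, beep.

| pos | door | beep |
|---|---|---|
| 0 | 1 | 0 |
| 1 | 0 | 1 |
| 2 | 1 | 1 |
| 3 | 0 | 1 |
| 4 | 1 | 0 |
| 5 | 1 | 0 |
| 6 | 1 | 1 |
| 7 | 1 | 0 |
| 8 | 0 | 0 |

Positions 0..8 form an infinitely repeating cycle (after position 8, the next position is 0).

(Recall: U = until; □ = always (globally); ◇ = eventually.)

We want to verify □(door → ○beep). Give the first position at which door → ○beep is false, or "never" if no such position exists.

4

Check door → ○beep at each position in order: 0 ✓, 1 ✓, 2 ✓, 3 ✓.
At position 4 the labels are {door} and the next position 5 has {door}, so door → ○beep is false there. This is the first violation.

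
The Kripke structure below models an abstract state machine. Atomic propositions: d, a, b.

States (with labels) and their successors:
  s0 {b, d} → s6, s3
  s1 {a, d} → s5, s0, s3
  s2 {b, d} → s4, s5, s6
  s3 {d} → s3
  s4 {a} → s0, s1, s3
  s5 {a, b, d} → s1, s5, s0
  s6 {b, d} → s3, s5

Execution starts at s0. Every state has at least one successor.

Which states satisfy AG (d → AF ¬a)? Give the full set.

{s3}

States satisfying d → AF ¬a: {s0, s2, s3, s4, s6}.
States satisfying AG (d → AF ¬a): {s3}.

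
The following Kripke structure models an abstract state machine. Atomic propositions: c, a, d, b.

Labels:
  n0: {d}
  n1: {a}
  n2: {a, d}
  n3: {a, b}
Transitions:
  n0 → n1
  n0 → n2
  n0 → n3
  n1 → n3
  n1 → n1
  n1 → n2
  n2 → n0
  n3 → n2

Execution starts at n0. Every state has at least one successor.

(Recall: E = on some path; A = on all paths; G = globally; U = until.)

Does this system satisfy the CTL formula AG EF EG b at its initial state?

Violated

States satisfying EF EG b: ∅.
States satisfying AG EF EG b: ∅.
n0 is reachable from n0 and violates EF EG b, so AG fails at n0.
n0 ∉ Sat(AG EF EG b).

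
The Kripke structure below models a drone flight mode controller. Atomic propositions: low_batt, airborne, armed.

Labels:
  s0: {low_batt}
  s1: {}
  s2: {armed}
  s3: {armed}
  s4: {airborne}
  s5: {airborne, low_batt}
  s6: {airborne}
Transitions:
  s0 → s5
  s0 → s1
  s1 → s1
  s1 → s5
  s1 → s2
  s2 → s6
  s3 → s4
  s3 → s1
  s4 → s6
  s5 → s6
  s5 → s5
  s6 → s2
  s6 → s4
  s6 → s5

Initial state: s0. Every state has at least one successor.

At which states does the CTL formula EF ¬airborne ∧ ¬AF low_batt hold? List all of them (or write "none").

States satisfying ¬airborne: {s0, s1, s2, s3}.
States satisfying EF ¬airborne: {s0, s1, s2, s3, s4, s5, s6}.
States satisfying low_batt: {s0, s5}.
States satisfying AF low_batt: {s0, s5}.
States satisfying ¬AF low_batt: {s1, s2, s3, s4, s6}.
States satisfying EF ¬airborne ∧ ¬AF low_batt: {s1, s2, s3, s4, s6}.

{s1, s2, s3, s4, s6}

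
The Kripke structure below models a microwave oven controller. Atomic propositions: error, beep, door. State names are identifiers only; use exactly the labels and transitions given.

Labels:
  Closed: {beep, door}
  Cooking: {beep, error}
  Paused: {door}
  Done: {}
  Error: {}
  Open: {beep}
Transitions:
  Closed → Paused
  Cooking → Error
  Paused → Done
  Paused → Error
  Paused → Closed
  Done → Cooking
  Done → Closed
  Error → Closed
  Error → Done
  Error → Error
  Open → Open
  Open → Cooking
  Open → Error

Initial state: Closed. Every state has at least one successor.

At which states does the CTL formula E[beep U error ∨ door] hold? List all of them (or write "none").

States satisfying beep: {Closed, Cooking, Open}.
States satisfying error ∨ door: {Closed, Cooking, Paused}.
States satisfying E[beep U error ∨ door]: {Closed, Cooking, Paused, Open}.

{Closed, Cooking, Paused, Open}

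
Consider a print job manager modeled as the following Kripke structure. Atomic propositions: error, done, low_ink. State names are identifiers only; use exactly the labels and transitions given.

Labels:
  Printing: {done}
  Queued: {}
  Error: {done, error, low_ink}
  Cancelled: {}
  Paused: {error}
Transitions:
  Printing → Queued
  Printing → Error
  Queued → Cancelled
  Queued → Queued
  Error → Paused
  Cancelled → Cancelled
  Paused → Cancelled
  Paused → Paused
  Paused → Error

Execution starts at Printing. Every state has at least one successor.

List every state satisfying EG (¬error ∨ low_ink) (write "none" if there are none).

{Printing, Queued, Cancelled}

States satisfying ¬error ∨ low_ink: {Printing, Queued, Error, Cancelled}.
States satisfying EG (¬error ∨ low_ink): {Printing, Queued, Cancelled}.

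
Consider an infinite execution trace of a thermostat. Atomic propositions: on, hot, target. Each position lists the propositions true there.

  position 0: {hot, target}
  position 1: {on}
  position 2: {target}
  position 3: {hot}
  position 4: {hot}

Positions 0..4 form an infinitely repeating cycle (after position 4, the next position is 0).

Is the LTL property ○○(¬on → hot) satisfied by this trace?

The position after 0 is 1; ○(¬on → hot) is false there.

Does not hold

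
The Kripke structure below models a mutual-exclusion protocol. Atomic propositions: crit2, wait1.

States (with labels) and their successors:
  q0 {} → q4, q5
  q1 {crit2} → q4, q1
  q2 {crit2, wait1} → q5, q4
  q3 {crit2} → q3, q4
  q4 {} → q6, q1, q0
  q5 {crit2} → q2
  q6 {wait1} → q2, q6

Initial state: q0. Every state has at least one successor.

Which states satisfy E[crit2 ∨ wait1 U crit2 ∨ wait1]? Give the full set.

States satisfying crit2 ∨ wait1: {q1, q2, q3, q5, q6}.
States satisfying E[crit2 ∨ wait1 U crit2 ∨ wait1]: {q1, q2, q3, q5, q6}.

{q1, q2, q3, q5, q6}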